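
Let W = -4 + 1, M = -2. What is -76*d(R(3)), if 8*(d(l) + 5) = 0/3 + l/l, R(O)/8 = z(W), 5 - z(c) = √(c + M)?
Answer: 741/2 ≈ 370.50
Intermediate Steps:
W = -3
z(c) = 5 - √(-2 + c) (z(c) = 5 - √(c - 2) = 5 - √(-2 + c))
R(O) = 40 - 8*I*√5 (R(O) = 8*(5 - √(-2 - 3)) = 8*(5 - √(-5)) = 8*(5 - I*√5) = 40 - 8*I*√5)
d(l) = -39/8 (d(l) = -5 + (0/3 + l/l)/8 = -5 + (0*(⅓) + 1)/8 = -5 + (0 + 1)/8 = -5 + (⅛)*1 = -5 + ⅛ = -39/8)
-76*d(R(3)) = -76*(-39/8) = 741/2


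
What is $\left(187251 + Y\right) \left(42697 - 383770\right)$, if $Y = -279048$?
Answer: $31309478181$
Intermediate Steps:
$\left(187251 + Y\right) \left(42697 - 383770\right) = \left(187251 - 279048\right) \left(42697 - 383770\right) = \left(-91797\right) \left(-341073\right) = 31309478181$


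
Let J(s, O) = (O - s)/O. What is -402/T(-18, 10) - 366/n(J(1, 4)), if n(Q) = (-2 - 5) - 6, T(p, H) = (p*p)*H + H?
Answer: 45549/1625 ≈ 28.030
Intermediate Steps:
T(p, H) = H + H*p² (T(p, H) = p²*H + H = H*p² + H = H + H*p²)
J(s, O) = (O - s)/O
n(Q) = -13 (n(Q) = -7 - 6 = -13)
-402/T(-18, 10) - 366/n(J(1, 4)) = -402*1/(10*(1 + (-18)²)) - 366/(-13) = -402*1/(10*(1 + 324)) - 366*(-1/13) = -402/(10*325) + 366/13 = -402/3250 + 366/13 = -402*1/3250 + 366/13 = -201/1625 + 366/13 = 45549/1625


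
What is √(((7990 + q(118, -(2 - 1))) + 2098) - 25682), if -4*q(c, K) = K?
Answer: 5*I*√2495/2 ≈ 124.88*I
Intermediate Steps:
q(c, K) = -K/4
√(((7990 + q(118, -(2 - 1))) + 2098) - 25682) = √(((7990 - (-1)*(2 - 1)/4) + 2098) - 25682) = √(((7990 - (-1)/4) + 2098) - 25682) = √(((7990 - ¼*(-1)) + 2098) - 25682) = √(((7990 + ¼) + 2098) - 25682) = √((31961/4 + 2098) - 25682) = √(40353/4 - 25682) = √(-62375/4) = 5*I*√2495/2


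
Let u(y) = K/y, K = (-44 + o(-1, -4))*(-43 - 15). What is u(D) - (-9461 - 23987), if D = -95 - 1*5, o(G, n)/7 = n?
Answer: 835156/25 ≈ 33406.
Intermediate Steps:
o(G, n) = 7*n
K = 4176 (K = (-44 + 7*(-4))*(-43 - 15) = (-44 - 28)*(-58) = -72*(-58) = 4176)
D = -100 (D = -95 - 5 = -100)
u(y) = 4176/y
u(D) - (-9461 - 23987) = 4176/(-100) - (-9461 - 23987) = 4176*(-1/100) - 1*(-33448) = -1044/25 + 33448 = 835156/25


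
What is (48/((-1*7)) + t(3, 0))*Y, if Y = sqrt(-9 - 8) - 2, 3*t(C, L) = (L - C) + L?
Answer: 110/7 - 55*I*sqrt(17)/7 ≈ 15.714 - 32.396*I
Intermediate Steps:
t(C, L) = -C/3 + 2*L/3 (t(C, L) = ((L - C) + L)/3 = (-C + 2*L)/3 = -C/3 + 2*L/3)
Y = -2 + I*sqrt(17) (Y = sqrt(-17) - 2 = I*sqrt(17) - 2 = -2 + I*sqrt(17) ≈ -2.0 + 4.1231*I)
(48/((-1*7)) + t(3, 0))*Y = (48/((-1*7)) + (-1/3*3 + (2/3)*0))*(-2 + I*sqrt(17)) = (48/(-7) + (-1 + 0))*(-2 + I*sqrt(17)) = (48*(-1/7) - 1)*(-2 + I*sqrt(17)) = (-48/7 - 1)*(-2 + I*sqrt(17)) = -55*(-2 + I*sqrt(17))/7 = 110/7 - 55*I*sqrt(17)/7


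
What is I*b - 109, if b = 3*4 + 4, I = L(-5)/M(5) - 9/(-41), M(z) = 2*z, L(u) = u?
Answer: -4653/41 ≈ -113.49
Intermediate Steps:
I = -23/82 (I = -5/(2*5) - 9/(-41) = -5/10 - 9*(-1/41) = -5*⅒ + 9/41 = -½ + 9/41 = -23/82 ≈ -0.28049)
b = 16 (b = 12 + 4 = 16)
I*b - 109 = -23/82*16 - 109 = -184/41 - 109 = -4653/41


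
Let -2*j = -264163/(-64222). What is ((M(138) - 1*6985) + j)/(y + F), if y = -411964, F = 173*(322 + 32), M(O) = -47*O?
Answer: 1730533287/45048136568 ≈ 0.038415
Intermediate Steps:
F = 61242 (F = 173*354 = 61242)
j = -264163/128444 (j = -(-264163)/(2*(-64222)) = -(-264163)*(-1)/(2*64222) = -½*264163/64222 = -264163/128444 ≈ -2.0566)
((M(138) - 1*6985) + j)/(y + F) = ((-47*138 - 1*6985) - 264163/128444)/(-411964 + 61242) = ((-6486 - 6985) - 264163/128444)/(-350722) = (-13471 - 264163/128444)*(-1/350722) = -1730533287/128444*(-1/350722) = 1730533287/45048136568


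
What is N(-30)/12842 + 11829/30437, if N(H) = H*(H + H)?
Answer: 103347309/195435977 ≈ 0.52880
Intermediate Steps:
N(H) = 2*H² (N(H) = H*(2*H) = 2*H²)
N(-30)/12842 + 11829/30437 = (2*(-30)²)/12842 + 11829/30437 = (2*900)*(1/12842) + 11829*(1/30437) = 1800*(1/12842) + 11829/30437 = 900/6421 + 11829/30437 = 103347309/195435977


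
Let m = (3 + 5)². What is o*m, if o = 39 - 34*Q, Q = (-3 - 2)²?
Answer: -51904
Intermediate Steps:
Q = 25 (Q = (-5)² = 25)
m = 64 (m = 8² = 64)
o = -811 (o = 39 - 34*25 = 39 - 850 = -811)
o*m = -811*64 = -51904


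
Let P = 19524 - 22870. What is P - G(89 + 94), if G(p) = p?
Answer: -3529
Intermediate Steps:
P = -3346
P - G(89 + 94) = -3346 - (89 + 94) = -3346 - 1*183 = -3346 - 183 = -3529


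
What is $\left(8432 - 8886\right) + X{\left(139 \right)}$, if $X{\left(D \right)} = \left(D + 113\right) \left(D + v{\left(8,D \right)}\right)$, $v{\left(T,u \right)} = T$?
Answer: $36590$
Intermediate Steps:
$X{\left(D \right)} = \left(8 + D\right) \left(113 + D\right)$ ($X{\left(D \right)} = \left(D + 113\right) \left(D + 8\right) = \left(113 + D\right) \left(8 + D\right) = \left(8 + D\right) \left(113 + D\right)$)
$\left(8432 - 8886\right) + X{\left(139 \right)} = \left(8432 - 8886\right) + \left(904 + 139^{2} + 121 \cdot 139\right) = \left(8432 - 8886\right) + \left(904 + 19321 + 16819\right) = -454 + 37044 = 36590$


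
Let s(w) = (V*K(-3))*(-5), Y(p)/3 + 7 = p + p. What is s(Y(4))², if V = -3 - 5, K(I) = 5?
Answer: 40000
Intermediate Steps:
Y(p) = -21 + 6*p (Y(p) = -21 + 3*(p + p) = -21 + 3*(2*p) = -21 + 6*p)
V = -8
s(w) = 200 (s(w) = -8*5*(-5) = -40*(-5) = 200)
s(Y(4))² = 200² = 40000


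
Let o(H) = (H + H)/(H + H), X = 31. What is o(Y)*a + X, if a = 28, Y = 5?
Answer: 59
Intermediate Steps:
o(H) = 1 (o(H) = (2*H)/((2*H)) = (2*H)*(1/(2*H)) = 1)
o(Y)*a + X = 1*28 + 31 = 28 + 31 = 59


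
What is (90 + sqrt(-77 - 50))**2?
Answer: (90 + I*sqrt(127))**2 ≈ 7973.0 + 2028.5*I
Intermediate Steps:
(90 + sqrt(-77 - 50))**2 = (90 + sqrt(-127))**2 = (90 + I*sqrt(127))**2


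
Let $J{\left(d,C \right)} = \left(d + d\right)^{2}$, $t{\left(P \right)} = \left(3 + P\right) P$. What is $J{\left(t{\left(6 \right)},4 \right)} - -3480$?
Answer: $15144$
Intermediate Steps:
$t{\left(P \right)} = P \left(3 + P\right)$
$J{\left(d,C \right)} = 4 d^{2}$ ($J{\left(d,C \right)} = \left(2 d\right)^{2} = 4 d^{2}$)
$J{\left(t{\left(6 \right)},4 \right)} - -3480 = 4 \left(6 \left(3 + 6\right)\right)^{2} - -3480 = 4 \left(6 \cdot 9\right)^{2} + 3480 = 4 \cdot 54^{2} + 3480 = 4 \cdot 2916 + 3480 = 11664 + 3480 = 15144$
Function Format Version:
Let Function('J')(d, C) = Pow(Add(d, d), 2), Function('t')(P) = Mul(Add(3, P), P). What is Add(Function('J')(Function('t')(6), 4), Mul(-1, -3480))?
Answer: 15144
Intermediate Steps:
Function('t')(P) = Mul(P, Add(3, P))
Function('J')(d, C) = Mul(4, Pow(d, 2)) (Function('J')(d, C) = Pow(Mul(2, d), 2) = Mul(4, Pow(d, 2)))
Add(Function('J')(Function('t')(6), 4), Mul(-1, -3480)) = Add(Mul(4, Pow(Mul(6, Add(3, 6)), 2)), Mul(-1, -3480)) = Add(Mul(4, Pow(Mul(6, 9), 2)), 3480) = Add(Mul(4, Pow(54, 2)), 3480) = Add(Mul(4, 2916), 3480) = Add(11664, 3480) = 15144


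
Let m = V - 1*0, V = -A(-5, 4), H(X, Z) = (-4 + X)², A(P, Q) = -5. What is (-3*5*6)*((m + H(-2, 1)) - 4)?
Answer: -3330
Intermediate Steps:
V = 5 (V = -1*(-5) = 5)
m = 5 (m = 5 - 1*0 = 5 + 0 = 5)
(-3*5*6)*((m + H(-2, 1)) - 4) = (-3*5*6)*((5 + (-4 - 2)²) - 4) = (-15*6)*((5 + (-6)²) - 4) = -90*((5 + 36) - 4) = -90*(41 - 4) = -90*37 = -3330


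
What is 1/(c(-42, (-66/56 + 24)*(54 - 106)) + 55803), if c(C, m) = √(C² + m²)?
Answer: 911449/50838557652 - 7*√7676965/50838557652 ≈ 1.7547e-5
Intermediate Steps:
1/(c(-42, (-66/56 + 24)*(54 - 106)) + 55803) = 1/(√((-42)² + ((-66/56 + 24)*(54 - 106))²) + 55803) = 1/(√(1764 + ((-66*1/56 + 24)*(-52))²) + 55803) = 1/(√(1764 + ((-33/28 + 24)*(-52))²) + 55803) = 1/(√(1764 + ((639/28)*(-52))²) + 55803) = 1/(√(1764 + (-8307/7)²) + 55803) = 1/(√(1764 + 69006249/49) + 55803) = 1/(√(69092685/49) + 55803) = 1/(3*√7676965/7 + 55803) = 1/(55803 + 3*√7676965/7)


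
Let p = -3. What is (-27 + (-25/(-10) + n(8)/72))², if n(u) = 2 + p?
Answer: 3115225/5184 ≈ 600.93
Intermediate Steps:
n(u) = -1 (n(u) = 2 - 3 = -1)
(-27 + (-25/(-10) + n(8)/72))² = (-27 + (-25/(-10) - 1/72))² = (-27 + (-25*(-⅒) - 1*1/72))² = (-27 + (5/2 - 1/72))² = (-27 + 179/72)² = (-1765/72)² = 3115225/5184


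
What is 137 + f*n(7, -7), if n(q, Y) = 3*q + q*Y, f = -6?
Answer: 305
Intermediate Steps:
n(q, Y) = 3*q + Y*q
137 + f*n(7, -7) = 137 - 42*(3 - 7) = 137 - 42*(-4) = 137 - 6*(-28) = 137 + 168 = 305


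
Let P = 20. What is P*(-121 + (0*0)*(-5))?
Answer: -2420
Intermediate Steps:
P*(-121 + (0*0)*(-5)) = 20*(-121 + (0*0)*(-5)) = 20*(-121 + 0*(-5)) = 20*(-121 + 0) = 20*(-121) = -2420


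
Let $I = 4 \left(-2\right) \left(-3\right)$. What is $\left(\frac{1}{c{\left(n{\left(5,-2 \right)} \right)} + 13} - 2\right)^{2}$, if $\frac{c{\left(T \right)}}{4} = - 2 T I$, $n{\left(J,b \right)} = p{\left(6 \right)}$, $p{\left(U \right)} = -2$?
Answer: $\frac{628849}{157609} \approx 3.9899$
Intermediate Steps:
$n{\left(J,b \right)} = -2$
$I = 24$ ($I = \left(-8\right) \left(-3\right) = 24$)
$c{\left(T \right)} = - 192 T$ ($c{\left(T \right)} = 4 - 2 T 24 = 4 \left(- 48 T\right) = - 192 T$)
$\left(\frac{1}{c{\left(n{\left(5,-2 \right)} \right)} + 13} - 2\right)^{2} = \left(\frac{1}{\left(-192\right) \left(-2\right) + 13} - 2\right)^{2} = \left(\frac{1}{384 + 13} - 2\right)^{2} = \left(\frac{1}{397} - 2\right)^{2} = \left(- \frac{793}{397}\right)^{2} = \frac{628849}{157609}$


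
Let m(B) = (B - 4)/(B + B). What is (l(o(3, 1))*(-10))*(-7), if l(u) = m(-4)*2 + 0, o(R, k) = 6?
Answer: 140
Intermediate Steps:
m(B) = (-4 + B)/(2*B) (m(B) = (-4 + B)/((2*B)) = (-4 + B)*(1/(2*B)) = (-4 + B)/(2*B))
l(u) = 2 (l(u) = ((½)*(-4 - 4)/(-4))*2 + 0 = ((½)*(-¼)*(-8))*2 + 0 = 1*2 + 0 = 2 + 0 = 2)
(l(o(3, 1))*(-10))*(-7) = (2*(-10))*(-7) = -20*(-7) = 140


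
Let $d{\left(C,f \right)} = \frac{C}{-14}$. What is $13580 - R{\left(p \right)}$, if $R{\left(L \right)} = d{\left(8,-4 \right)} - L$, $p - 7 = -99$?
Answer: $\frac{94420}{7} \approx 13489.0$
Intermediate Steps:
$p = -92$ ($p = 7 - 99 = -92$)
$d{\left(C,f \right)} = - \frac{C}{14}$ ($d{\left(C,f \right)} = C \left(- \frac{1}{14}\right) = - \frac{C}{14}$)
$R{\left(L \right)} = - \frac{4}{7} - L$ ($R{\left(L \right)} = \left(- \frac{1}{14}\right) 8 - L = - \frac{4}{7} - L$)
$13580 - R{\left(p \right)} = 13580 - \left(- \frac{4}{7} - -92\right) = 13580 - \left(- \frac{4}{7} + 92\right) = 13580 - \frac{640}{7} = \frac{94420}{7}$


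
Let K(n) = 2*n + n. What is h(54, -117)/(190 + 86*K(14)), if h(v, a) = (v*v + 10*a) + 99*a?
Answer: -9837/3802 ≈ -2.5873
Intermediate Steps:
K(n) = 3*n
h(v, a) = v**2 + 109*a (h(v, a) = (v**2 + 10*a) + 99*a = v**2 + 109*a)
h(54, -117)/(190 + 86*K(14)) = (54**2 + 109*(-117))/(190 + 86*(3*14)) = (2916 - 12753)/(190 + 86*42) = -9837/(190 + 3612) = -9837/3802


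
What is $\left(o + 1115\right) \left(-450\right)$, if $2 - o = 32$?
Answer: $-488250$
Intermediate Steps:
$o = -30$ ($o = 2 - 32 = -30$)
$\left(o + 1115\right) \left(-450\right) = \left(-30 + 1115\right) \left(-450\right) = 1085 \left(-450\right) = -488250$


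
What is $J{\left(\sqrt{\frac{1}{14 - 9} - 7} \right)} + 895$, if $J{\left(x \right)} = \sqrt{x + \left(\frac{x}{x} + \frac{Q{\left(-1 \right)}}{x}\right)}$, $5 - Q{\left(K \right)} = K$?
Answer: $895 + \frac{\sqrt{7225 + 170 i \sqrt{170}}}{85} \approx 896.01 + 0.15166 i$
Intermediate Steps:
$Q{\left(K \right)} = 5 - K$
$J{\left(x \right)} = \sqrt{1 + x + \frac{6}{x}}$ ($J{\left(x \right)} = \sqrt{x + \left(\frac{x}{x} + \frac{5 - -1}{x}\right)} = \sqrt{x + \left(1 + \frac{5 + 1}{x}\right)} = \sqrt{x + \left(1 + \frac{6}{x}\right)} = \sqrt{1 + x + \frac{6}{x}}$)
$J{\left(\sqrt{\frac{1}{14 - 9} - 7} \right)} + 895 = \sqrt{1 + \sqrt{\frac{1}{14 - 9} - 7} + \frac{6}{\sqrt{\frac{1}{14 - 9} - 7}}} + 895 = \sqrt{1 + \sqrt{\frac{1}{5} - 7} + \frac{6}{\sqrt{\frac{1}{5} - 7}}} + 895 = \sqrt{1 + \sqrt{- \frac{34}{5}} + \frac{6}{\sqrt{- \frac{34}{5}}}} + 895 = \sqrt{1 + \frac{i \sqrt{170}}{5} + \frac{6}{\frac{1}{5} i \sqrt{170}}} + 895 = \sqrt{1 + \frac{i \sqrt{170}}{5} + 6 \left(- \frac{i \sqrt{170}}{34}\right)} + 895 = \sqrt{1 + \frac{i \sqrt{170}}{5} - \frac{3 i \sqrt{170}}{17}} + 895 = \sqrt{1 + \frac{2 i \sqrt{170}}{85}} + 895 = 895 + \sqrt{1 + \frac{2 i \sqrt{170}}{85}}$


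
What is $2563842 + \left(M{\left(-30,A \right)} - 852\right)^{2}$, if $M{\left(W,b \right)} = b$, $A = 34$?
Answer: $3232966$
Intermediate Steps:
$2563842 + \left(M{\left(-30,A \right)} - 852\right)^{2} = 2563842 + \left(34 - 852\right)^{2} = 2563842 + \left(-818\right)^{2} = 2563842 + 669124 = 3232966$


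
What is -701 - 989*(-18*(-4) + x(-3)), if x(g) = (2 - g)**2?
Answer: -96634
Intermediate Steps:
-701 - 989*(-18*(-4) + x(-3)) = -701 - 989*(-18*(-4) + (-2 - 3)**2) = -701 - 989*(72 + (-5)**2) = -701 - 989*(72 + 25) = -701 - 989*97 = -701 - 95933 = -96634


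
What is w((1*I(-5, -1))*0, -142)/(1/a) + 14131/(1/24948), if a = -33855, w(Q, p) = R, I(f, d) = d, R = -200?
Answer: 359311188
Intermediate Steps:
w(Q, p) = -200
w((1*I(-5, -1))*0, -142)/(1/a) + 14131/(1/24948) = -200/(1/(-33855)) + 14131/(1/24948) = -200/(-1/33855) + 14131/(1/24948) = -200*(-33855) + 14131*24948 = 6771000 + 352540188 = 359311188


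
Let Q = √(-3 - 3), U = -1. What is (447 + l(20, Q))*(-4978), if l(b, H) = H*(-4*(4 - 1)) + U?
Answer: -2220188 + 59736*I*√6 ≈ -2.2202e+6 + 1.4632e+5*I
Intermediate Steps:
Q = I*√6 (Q = √(-6) = I*√6 ≈ 2.4495*I)
l(b, H) = -1 - 12*H (l(b, H) = H*(-4*(4 - 1)) - 1 = H*(-4*3) - 1 = H*(-12) - 1 = -12*H - 1 = -1 - 12*H)
(447 + l(20, Q))*(-4978) = (447 + (-1 - 12*I*√6))*(-4978) = (446 - 12*I*√6)*(-4978) = -2220188 + 59736*I*√6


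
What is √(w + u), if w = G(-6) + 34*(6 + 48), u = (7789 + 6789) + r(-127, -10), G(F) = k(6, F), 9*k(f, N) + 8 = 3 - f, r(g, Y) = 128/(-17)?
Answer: √42670051/51 ≈ 128.08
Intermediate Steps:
r(g, Y) = -128/17 (r(g, Y) = 128*(-1/17) = -128/17)
k(f, N) = -5/9 - f/9 (k(f, N) = -8/9 + (3 - f)/9 = -8/9 + (⅓ - f/9) = -5/9 - f/9)
G(F) = -11/9 (G(F) = -5/9 - ⅑*6 = -5/9 - ⅔ = -11/9)
u = 247698/17 (u = (7789 + 6789) - 128/17 = 14578 - 128/17 = 247698/17 ≈ 14570.)
w = 16513/9 (w = -11/9 + 34*(6 + 48) = -11/9 + 34*54 = -11/9 + 1836 = 16513/9 ≈ 1834.8)
√(w + u) = √(16513/9 + 247698/17) = √(2510003/153) = √42670051/51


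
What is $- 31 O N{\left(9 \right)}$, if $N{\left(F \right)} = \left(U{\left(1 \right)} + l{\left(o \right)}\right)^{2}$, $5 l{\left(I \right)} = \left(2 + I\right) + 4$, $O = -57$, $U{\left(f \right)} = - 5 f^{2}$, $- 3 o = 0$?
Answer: $\frac{637887}{25} \approx 25515.0$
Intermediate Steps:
$o = 0$ ($o = \left(- \frac{1}{3}\right) 0 = 0$)
$l{\left(I \right)} = \frac{6}{5} + \frac{I}{5}$ ($l{\left(I \right)} = \frac{\left(2 + I\right) + 4}{5} = \frac{6 + I}{5} = \frac{6}{5} + \frac{I}{5}$)
$N{\left(F \right)} = \frac{361}{25}$ ($N{\left(F \right)} = \left(- 5 \cdot 1^{2} + \left(\frac{6}{5} + \frac{1}{5} \cdot 0\right)\right)^{2} = \left(\left(-5\right) 1 + \left(\frac{6}{5} + 0\right)\right)^{2} = \left(-5 + \frac{6}{5}\right)^{2} = \left(- \frac{19}{5}\right)^{2} = \frac{361}{25}$)
$- 31 O N{\left(9 \right)} = \left(-31\right) \left(-57\right) \frac{361}{25} = 1767 \cdot \frac{361}{25} = \frac{637887}{25}$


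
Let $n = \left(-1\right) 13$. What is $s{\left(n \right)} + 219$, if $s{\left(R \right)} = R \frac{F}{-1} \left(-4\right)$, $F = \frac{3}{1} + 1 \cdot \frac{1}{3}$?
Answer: $\frac{137}{3} \approx 45.667$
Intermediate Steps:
$n = -13$
$F = \frac{10}{3}$ ($F = 3 \cdot 1 + 1 \cdot \frac{1}{3} = 3 + \frac{1}{3} = \frac{10}{3} \approx 3.3333$)
$s{\left(R \right)} = \frac{40 R}{3}$ ($s{\left(R \right)} = R \frac{10}{3 \left(-1\right)} \left(-4\right) = R \frac{10}{3} \left(-1\right) \left(-4\right) = R \left(- \frac{10}{3}\right) \left(-4\right) = - \frac{10 R}{3} \left(-4\right) = \frac{40 R}{3}$)
$s{\left(n \right)} + 219 = \frac{40}{3} \left(-13\right) + 219 = - \frac{520}{3} + 219 = \frac{137}{3}$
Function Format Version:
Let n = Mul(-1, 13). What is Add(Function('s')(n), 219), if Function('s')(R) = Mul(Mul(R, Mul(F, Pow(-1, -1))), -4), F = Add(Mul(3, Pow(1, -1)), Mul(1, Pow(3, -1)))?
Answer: Rational(137, 3) ≈ 45.667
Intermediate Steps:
n = -13
F = Rational(10, 3) (F = Add(Mul(3, 1), Mul(1, Rational(1, 3))) = Add(3, Rational(1, 3)) = Rational(10, 3) ≈ 3.3333)
Function('s')(R) = Mul(Rational(40, 3), R) (Function('s')(R) = Mul(Mul(R, Mul(Rational(10, 3), Pow(-1, -1))), -4) = Mul(Mul(R, Mul(Rational(10, 3), -1)), -4) = Mul(Mul(R, Rational(-10, 3)), -4) = Mul(Mul(Rational(-10, 3), R), -4) = Mul(Rational(40, 3), R))
Add(Function('s')(n), 219) = Add(Mul(Rational(40, 3), -13), 219) = Add(Rational(-520, 3), 219) = Rational(137, 3)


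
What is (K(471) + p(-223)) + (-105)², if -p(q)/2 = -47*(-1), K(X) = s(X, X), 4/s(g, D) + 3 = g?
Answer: 1278928/117 ≈ 10931.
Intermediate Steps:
s(g, D) = 4/(-3 + g)
K(X) = 4/(-3 + X)
p(q) = -94 (p(q) = -(-94)*(-1) = -2*47 = -94)
(K(471) + p(-223)) + (-105)² = (4/(-3 + 471) - 94) + (-105)² = (4/468 - 94) + 11025 = (4*(1/468) - 94) + 11025 = (1/117 - 94) + 11025 = -10997/117 + 11025 = 1278928/117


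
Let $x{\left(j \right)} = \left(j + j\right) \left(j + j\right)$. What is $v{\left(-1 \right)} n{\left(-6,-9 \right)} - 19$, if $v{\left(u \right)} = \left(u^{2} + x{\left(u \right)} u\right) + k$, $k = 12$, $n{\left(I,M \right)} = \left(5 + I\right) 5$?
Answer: $-64$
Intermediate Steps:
$n{\left(I,M \right)} = 25 + 5 I$
$x{\left(j \right)} = 4 j^{2}$ ($x{\left(j \right)} = 2 j 2 j = 4 j^{2}$)
$v{\left(u \right)} = 12 + u^{2} + 4 u^{3}$ ($v{\left(u \right)} = \left(u^{2} + 4 u^{2} u\right) + 12 = \left(u^{2} + 4 u^{3}\right) + 12 = 12 + u^{2} + 4 u^{3}$)
$v{\left(-1 \right)} n{\left(-6,-9 \right)} - 19 = \left(12 + \left(-1\right)^{2} + 4 \left(-1\right)^{3}\right) \left(25 + 5 \left(-6\right)\right) - 19 = \left(12 + 1 + 4 \left(-1\right)\right) \left(25 - 30\right) - 19 = \left(12 + 1 - 4\right) \left(-5\right) - 19 = 9 \left(-5\right) - 19 = -45 - 19 = -64$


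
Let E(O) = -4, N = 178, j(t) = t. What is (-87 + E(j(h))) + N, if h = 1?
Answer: 87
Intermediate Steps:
(-87 + E(j(h))) + N = (-87 - 4) + 178 = -91 + 178 = 87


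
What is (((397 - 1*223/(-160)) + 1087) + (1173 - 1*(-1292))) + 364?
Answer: 690303/160 ≈ 4314.4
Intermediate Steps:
(((397 - 1*223/(-160)) + 1087) + (1173 - 1*(-1292))) + 364 = (((397 - 223*(-1/160)) + 1087) + (1173 + 1292)) + 364 = (((397 + 223/160) + 1087) + 2465) + 364 = ((63743/160 + 1087) + 2465) + 364 = (237663/160 + 2465) + 364 = 632063/160 + 364 = 690303/160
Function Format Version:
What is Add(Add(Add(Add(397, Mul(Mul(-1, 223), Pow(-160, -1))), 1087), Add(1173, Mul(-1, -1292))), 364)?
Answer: Rational(690303, 160) ≈ 4314.4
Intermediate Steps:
Add(Add(Add(Add(397, Mul(Mul(-1, 223), Pow(-160, -1))), 1087), Add(1173, Mul(-1, -1292))), 364) = Add(Add(Add(Add(397, Mul(-223, Rational(-1, 160))), 1087), Add(1173, 1292)), 364) = Add(Add(Add(Add(397, Rational(223, 160)), 1087), 2465), 364) = Add(Add(Add(Rational(63743, 160), 1087), 2465), 364) = Add(Add(Rational(237663, 160), 2465), 364) = Add(Rational(632063, 160), 364) = Rational(690303, 160)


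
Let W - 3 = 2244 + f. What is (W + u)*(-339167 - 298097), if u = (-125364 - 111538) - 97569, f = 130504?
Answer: 128548894080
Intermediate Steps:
u = -334471 (u = -236902 - 97569 = -334471)
W = 132751 (W = 3 + (2244 + 130504) = 3 + 132748 = 132751)
(W + u)*(-339167 - 298097) = (132751 - 334471)*(-339167 - 298097) = -201720*(-637264) = 128548894080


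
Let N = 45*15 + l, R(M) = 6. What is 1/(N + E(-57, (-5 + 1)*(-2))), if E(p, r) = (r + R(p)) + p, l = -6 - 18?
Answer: 1/608 ≈ 0.0016447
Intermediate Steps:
l = -24
N = 651 (N = 45*15 - 24 = 675 - 24 = 651)
E(p, r) = 6 + p + r (E(p, r) = (r + 6) + p = (6 + r) + p = 6 + p + r)
1/(N + E(-57, (-5 + 1)*(-2))) = 1/(651 + (6 - 57 + (-5 + 1)*(-2))) = 1/(651 + (6 - 57 - 4*(-2))) = 1/(651 + (6 - 57 + 8)) = 1/(651 - 43) = 1/608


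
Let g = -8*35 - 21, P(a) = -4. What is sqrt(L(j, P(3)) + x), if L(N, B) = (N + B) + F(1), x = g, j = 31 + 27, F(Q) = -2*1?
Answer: I*sqrt(249) ≈ 15.78*I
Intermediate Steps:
F(Q) = -2
j = 58
g = -301 (g = -280 - 21 = -301)
x = -301
L(N, B) = -2 + B + N (L(N, B) = (N + B) - 2 = (B + N) - 2 = -2 + B + N)
sqrt(L(j, P(3)) + x) = sqrt((-2 - 4 + 58) - 301) = sqrt(52 - 301) = sqrt(-249) = I*sqrt(249)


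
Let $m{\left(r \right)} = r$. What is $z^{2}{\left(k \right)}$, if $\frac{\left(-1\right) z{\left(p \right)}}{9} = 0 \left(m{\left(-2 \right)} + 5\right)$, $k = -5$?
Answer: $0$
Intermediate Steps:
$z{\left(p \right)} = 0$ ($z{\left(p \right)} = - 9 \cdot 0 \left(-2 + 5\right) = - 9 \cdot 0 \cdot 3 = \left(-9\right) 0 = 0$)
$z^{2}{\left(k \right)} = 0^{2} = 0$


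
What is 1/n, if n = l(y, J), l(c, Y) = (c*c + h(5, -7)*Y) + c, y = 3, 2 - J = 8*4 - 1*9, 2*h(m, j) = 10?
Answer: -1/93 ≈ -0.010753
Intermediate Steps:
h(m, j) = 5 (h(m, j) = (1/2)*10 = 5)
J = -21 (J = 2 - (8*4 - 1*9) = 2 - (32 - 9) = 2 - 1*23 = 2 - 23 = -21)
l(c, Y) = c + c**2 + 5*Y (l(c, Y) = (c*c + 5*Y) + c = (c**2 + 5*Y) + c = c + c**2 + 5*Y)
n = -93 (n = 3 + 3**2 + 5*(-21) = 3 + 9 - 105 = -93)
1/n = 1/(-93) = -1/93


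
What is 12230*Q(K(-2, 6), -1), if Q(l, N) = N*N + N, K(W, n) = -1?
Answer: 0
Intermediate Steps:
Q(l, N) = N + N² (Q(l, N) = N² + N = N + N²)
12230*Q(K(-2, 6), -1) = 12230*(-(1 - 1)) = 12230*(-1*0) = 12230*0 = 0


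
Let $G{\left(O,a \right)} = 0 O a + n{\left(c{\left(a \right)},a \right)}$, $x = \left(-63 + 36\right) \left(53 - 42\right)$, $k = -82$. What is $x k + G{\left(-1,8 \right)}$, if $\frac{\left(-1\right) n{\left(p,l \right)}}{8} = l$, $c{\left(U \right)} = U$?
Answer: $24290$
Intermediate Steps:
$n{\left(p,l \right)} = - 8 l$
$x = -297$ ($x = \left(-27\right) 11 = -297$)
$G{\left(O,a \right)} = - 8 a$ ($G{\left(O,a \right)} = 0 O a - 8 a = 0 a - 8 a = 0 - 8 a = - 8 a$)
$x k + G{\left(-1,8 \right)} = \left(-297\right) \left(-82\right) - 64 = 24354 - 64 = 24290$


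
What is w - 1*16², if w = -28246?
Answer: -28502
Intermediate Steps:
w - 1*16² = -28246 - 1*16² = -28246 - 1*256 = -28246 - 256 = -28502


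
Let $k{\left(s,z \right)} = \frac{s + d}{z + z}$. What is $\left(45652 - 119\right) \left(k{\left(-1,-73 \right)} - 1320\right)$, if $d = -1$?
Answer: $- \frac{4387514347}{73} \approx -6.0103 \cdot 10^{7}$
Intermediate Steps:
$k{\left(s,z \right)} = \frac{-1 + s}{2 z}$ ($k{\left(s,z \right)} = \frac{s - 1}{z + z} = \frac{-1 + s}{2 z}$)
$\left(45652 - 119\right) \left(k{\left(-1,-73 \right)} - 1320\right) = \left(45652 - 119\right) \left(\frac{-1 - 1}{2 \left(-73\right)} - 1320\right) = 45533 \left(\frac{1}{2} \left(- \frac{1}{73}\right) \left(-2\right) - 1320\right) = 45533 \left(\frac{1}{73} - 1320\right) = 45533 \left(- \frac{96359}{73}\right) = - \frac{4387514347}{73}$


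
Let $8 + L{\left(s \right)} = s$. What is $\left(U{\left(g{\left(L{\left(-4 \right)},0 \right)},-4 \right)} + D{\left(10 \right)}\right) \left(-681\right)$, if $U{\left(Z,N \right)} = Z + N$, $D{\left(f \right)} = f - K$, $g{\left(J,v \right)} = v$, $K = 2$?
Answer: $-2724$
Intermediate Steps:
$L{\left(s \right)} = -8 + s$
$D{\left(f \right)} = -2 + f$ ($D{\left(f \right)} = f - 2 = -2 + f$)
$U{\left(Z,N \right)} = N + Z$
$\left(U{\left(g{\left(L{\left(-4 \right)},0 \right)},-4 \right)} + D{\left(10 \right)}\right) \left(-681\right) = \left(\left(-4 + 0\right) + \left(-2 + 10\right)\right) \left(-681\right) = \left(-4 + 8\right) \left(-681\right) = 4 \left(-681\right) = -2724$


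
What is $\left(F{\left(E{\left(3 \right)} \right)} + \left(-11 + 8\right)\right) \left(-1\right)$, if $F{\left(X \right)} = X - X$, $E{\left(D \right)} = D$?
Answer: $3$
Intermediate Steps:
$F{\left(X \right)} = 0$
$\left(F{\left(E{\left(3 \right)} \right)} + \left(-11 + 8\right)\right) \left(-1\right) = \left(0 + \left(-11 + 8\right)\right) \left(-1\right) = \left(0 - 3\right) \left(-1\right) = \left(-3\right) \left(-1\right) = 3$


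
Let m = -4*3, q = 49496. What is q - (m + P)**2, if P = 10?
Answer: 49492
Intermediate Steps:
m = -12
q - (m + P)**2 = 49496 - (-12 + 10)**2 = 49496 - 1*(-2)**2 = 49496 - 1*4 = 49496 - 4 = 49492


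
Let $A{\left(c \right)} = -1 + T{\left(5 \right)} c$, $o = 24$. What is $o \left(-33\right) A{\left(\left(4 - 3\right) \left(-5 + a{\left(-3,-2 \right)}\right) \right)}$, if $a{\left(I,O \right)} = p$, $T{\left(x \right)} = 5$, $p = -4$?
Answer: $36432$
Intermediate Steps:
$a{\left(I,O \right)} = -4$
$A{\left(c \right)} = -1 + 5 c$
$o \left(-33\right) A{\left(\left(4 - 3\right) \left(-5 + a{\left(-3,-2 \right)}\right) \right)} = 24 \left(-33\right) \left(-1 + 5 \left(4 - 3\right) \left(-5 - 4\right)\right) = - 792 \left(-1 + 5 \cdot 1 \left(-9\right)\right) = - 792 \left(-1 + 5 \left(-9\right)\right) = - 792 \left(-1 - 45\right) = \left(-792\right) \left(-46\right) = 36432$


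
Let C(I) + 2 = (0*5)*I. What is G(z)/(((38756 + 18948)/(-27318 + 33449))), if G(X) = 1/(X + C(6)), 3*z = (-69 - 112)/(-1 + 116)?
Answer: -2115195/50260184 ≈ -0.042085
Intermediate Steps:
C(I) = -2 (C(I) = -2 + (0*5)*I = -2 + 0*I = -2 + 0 = -2)
z = -181/345 (z = ((-69 - 112)/(-1 + 116))/3 = (-181/115)/3 = (-181*1/115)/3 = (⅓)*(-181/115) = -181/345 ≈ -0.52464)
G(X) = 1/(-2 + X) (G(X) = 1/(X - 2) = 1/(-2 + X))
G(z)/(((38756 + 18948)/(-27318 + 33449))) = 1/((-2 - 181/345)*(((38756 + 18948)/(-27318 + 33449)))) = 1/((-871/345)*((57704/6131))) = -345/(871*(57704*(1/6131))) = -345/(871*57704/6131) = -345/871*6131/57704 = -2115195/50260184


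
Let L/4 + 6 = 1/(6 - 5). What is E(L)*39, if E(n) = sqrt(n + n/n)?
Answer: 39*I*sqrt(19) ≈ 170.0*I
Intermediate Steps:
L = -20 (L = -24 + 4/(6 - 5) = -24 + 4/1 = -24 + 4*1 = -24 + 4 = -20)
E(n) = sqrt(1 + n) (E(n) = sqrt(n + 1) = sqrt(1 + n))
E(L)*39 = sqrt(1 - 20)*39 = sqrt(-19)*39 = (I*sqrt(19))*39 = 39*I*sqrt(19)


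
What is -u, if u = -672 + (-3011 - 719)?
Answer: 4402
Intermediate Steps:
u = -4402 (u = -672 - 3730 = -4402)
-u = -1*(-4402) = 4402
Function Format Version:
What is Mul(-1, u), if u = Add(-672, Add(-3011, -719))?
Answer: 4402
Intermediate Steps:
u = -4402 (u = Add(-672, -3730) = -4402)
Mul(-1, u) = Mul(-1, -4402) = 4402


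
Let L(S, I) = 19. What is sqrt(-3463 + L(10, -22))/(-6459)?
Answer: -2*I*sqrt(861)/6459 ≈ -0.0090859*I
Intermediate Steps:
sqrt(-3463 + L(10, -22))/(-6459) = sqrt(-3463 + 19)/(-6459) = sqrt(-3444)*(-1/6459) = (2*I*sqrt(861))*(-1/6459) = -2*I*sqrt(861)/6459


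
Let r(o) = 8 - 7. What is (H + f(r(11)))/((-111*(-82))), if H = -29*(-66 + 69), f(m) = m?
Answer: -43/4551 ≈ -0.0094485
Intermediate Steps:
r(o) = 1
H = -87 (H = -29*3 = -87)
(H + f(r(11)))/((-111*(-82))) = (-87 + 1)/((-111*(-82))) = -86/9102 = -86*1/9102 = -43/4551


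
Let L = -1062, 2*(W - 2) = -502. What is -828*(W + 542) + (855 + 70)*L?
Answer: -1224954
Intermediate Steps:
W = -249 (W = 2 + (1/2)*(-502) = 2 - 251 = -249)
-828*(W + 542) + (855 + 70)*L = -828*(-249 + 542) + (855 + 70)*(-1062) = -828*293 + 925*(-1062) = -242604 - 982350 = -1224954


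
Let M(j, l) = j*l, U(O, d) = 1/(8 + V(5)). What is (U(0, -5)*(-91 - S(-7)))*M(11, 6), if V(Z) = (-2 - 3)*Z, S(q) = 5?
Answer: 6336/17 ≈ 372.71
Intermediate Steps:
V(Z) = -5*Z
U(O, d) = -1/17 (U(O, d) = 1/(8 - 5*5) = 1/(8 - 25) = 1/(-17) = -1/17)
(U(0, -5)*(-91 - S(-7)))*M(11, 6) = (-(-91 - 1*5)/17)*(11*6) = -(-91 - 5)/17*66 = -1/17*(-96)*66 = (96/17)*66 = 6336/17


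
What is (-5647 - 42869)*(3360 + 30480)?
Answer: -1641781440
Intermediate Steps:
(-5647 - 42869)*(3360 + 30480) = -48516*33840 = -1641781440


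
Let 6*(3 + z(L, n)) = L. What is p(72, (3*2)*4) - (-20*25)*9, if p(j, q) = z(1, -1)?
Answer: 26983/6 ≈ 4497.2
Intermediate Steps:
z(L, n) = -3 + L/6
p(j, q) = -17/6 (p(j, q) = -3 + (1/6)*1 = -3 + 1/6 = -17/6)
p(72, (3*2)*4) - (-20*25)*9 = -17/6 - (-20*25)*9 = -17/6 - (-500)*9 = -17/6 - 1*(-4500) = -17/6 + 4500 = 26983/6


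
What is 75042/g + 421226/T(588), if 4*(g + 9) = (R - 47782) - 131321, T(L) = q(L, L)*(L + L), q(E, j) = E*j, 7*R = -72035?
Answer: -53360561813021/33696759281472 ≈ -1.5836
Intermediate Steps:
R = -72035/7 (R = (⅐)*(-72035) = -72035/7 ≈ -10291.)
T(L) = 2*L³ (T(L) = (L*L)*(L + L) = L²*(2*L) = 2*L³)
g = -331502/7 (g = -9 + ((-72035/7 - 47782) - 131321)/4 = -9 + (-406509/7 - 131321)/4 = -9 + (¼)*(-1325756/7) = -9 - 331439/7 = -331502/7 ≈ -47357.)
75042/g + 421226/T(588) = 75042/(-331502/7) + 421226/((2*588³)) = 75042*(-7/331502) + 421226/((2*203297472)) = -262647/165751 + 421226/406594944 = -262647/165751 + 421226*(1/406594944) = -262647/165751 + 210613/203297472 = -53360561813021/33696759281472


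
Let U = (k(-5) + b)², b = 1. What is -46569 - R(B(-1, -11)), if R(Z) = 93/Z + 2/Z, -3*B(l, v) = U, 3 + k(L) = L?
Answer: -2281596/49 ≈ -46563.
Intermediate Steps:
k(L) = -3 + L
U = 49 (U = ((-3 - 5) + 1)² = (-8 + 1)² = (-7)² = 49)
B(l, v) = -49/3 (B(l, v) = -⅓*49 = -49/3)
R(Z) = 95/Z
-46569 - R(B(-1, -11)) = -46569 - 95/(-49/3) = -46569 - 95*(-3)/49 = -46569 - 1*(-285/49) = -46569 + 285/49 = -2281596/49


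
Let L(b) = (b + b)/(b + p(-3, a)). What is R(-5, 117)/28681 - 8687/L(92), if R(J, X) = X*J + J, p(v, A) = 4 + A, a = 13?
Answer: -1180767821/229448 ≈ -5146.1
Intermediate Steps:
R(J, X) = J + J*X (R(J, X) = J*X + J = J + J*X)
L(b) = 2*b/(17 + b) (L(b) = (b + b)/(b + (4 + 13)) = (2*b)/(b + 17) = (2*b)/(17 + b) = 2*b/(17 + b))
R(-5, 117)/28681 - 8687/L(92) = -5*(1 + 117)/28681 - 8687/(2*92/(17 + 92)) = -5*118*(1/28681) - 8687/(2*92/109) = -590*1/28681 - 8687/(2*92*(1/109)) = -590/28681 - 8687/184/109 = -590/28681 - 8687*109/184 = -590/28681 - 946883/184 = -1180767821/229448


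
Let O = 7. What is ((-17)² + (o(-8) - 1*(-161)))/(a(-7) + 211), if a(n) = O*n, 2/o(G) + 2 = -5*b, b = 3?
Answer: 3824/1377 ≈ 2.7771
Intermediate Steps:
o(G) = -2/17 (o(G) = 2/(-2 - 5*3) = 2/(-2 - 15) = 2/(-17) = 2*(-1/17) = -2/17)
a(n) = 7*n
((-17)² + (o(-8) - 1*(-161)))/(a(-7) + 211) = ((-17)² + (-2/17 - 1*(-161)))/(7*(-7) + 211) = (289 + (-2/17 + 161))/(-49 + 211) = (289 + 2735/17)/162 = (7648/17)*(1/162) = 3824/1377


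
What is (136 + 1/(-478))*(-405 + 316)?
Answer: -5785623/478 ≈ -12104.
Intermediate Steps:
(136 + 1/(-478))*(-405 + 316) = (136 - 1/478)*(-89) = (65007/478)*(-89) = -5785623/478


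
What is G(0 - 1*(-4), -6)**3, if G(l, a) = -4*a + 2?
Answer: 17576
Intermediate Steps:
G(l, a) = 2 - 4*a
G(0 - 1*(-4), -6)**3 = (2 - 4*(-6))**3 = (2 + 24)**3 = 26**3 = 17576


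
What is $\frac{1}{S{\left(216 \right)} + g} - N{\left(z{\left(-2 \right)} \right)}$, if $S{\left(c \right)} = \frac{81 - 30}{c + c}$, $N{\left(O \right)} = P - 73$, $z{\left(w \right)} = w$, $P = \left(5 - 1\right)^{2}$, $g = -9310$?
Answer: $\frac{76415367}{1340623} \approx 57.0$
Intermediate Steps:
$P = 16$ ($P = 4^{2} = 16$)
$N{\left(O \right)} = -57$ ($N{\left(O \right)} = 16 - 73 = -57$)
$S{\left(c \right)} = \frac{51}{2 c}$
$\frac{1}{S{\left(216 \right)} + g} - N{\left(z{\left(-2 \right)} \right)} = \frac{1}{\frac{51}{2 \cdot 216} - 9310} - -57 = \frac{1}{\frac{51}{2} \cdot \frac{1}{216} - 9310} + 57 = \frac{1}{\frac{17}{144} - 9310} + 57 = \frac{1}{- \frac{1340623}{144}} + 57 = - \frac{144}{1340623} + 57 = \frac{76415367}{1340623}$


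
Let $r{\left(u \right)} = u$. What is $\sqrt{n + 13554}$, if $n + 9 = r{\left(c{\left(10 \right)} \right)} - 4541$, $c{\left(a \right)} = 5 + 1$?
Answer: $\sqrt{9010} \approx 94.921$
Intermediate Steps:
$c{\left(a \right)} = 6$
$n = -4544$ ($n = -9 + \left(6 - 4541\right) = -9 - 4535 = -4544$)
$\sqrt{n + 13554} = \sqrt{-4544 + 13554} = \sqrt{9010}$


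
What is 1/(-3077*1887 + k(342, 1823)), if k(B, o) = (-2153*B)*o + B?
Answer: -1/1348128255 ≈ -7.4177e-10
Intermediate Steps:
k(B, o) = B - 2153*B*o (k(B, o) = -2153*B*o + B = B - 2153*B*o)
1/(-3077*1887 + k(342, 1823)) = 1/(-3077*1887 + 342*(1 - 2153*1823)) = 1/(-5806299 + 342*(1 - 3924919)) = 1/(-5806299 + 342*(-3924918)) = 1/(-5806299 - 1342321956) = 1/(-1348128255) = -1/1348128255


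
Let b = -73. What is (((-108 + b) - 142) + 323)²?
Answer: 0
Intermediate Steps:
(((-108 + b) - 142) + 323)² = (((-108 - 73) - 142) + 323)² = ((-181 - 142) + 323)² = (-323 + 323)² = 0² = 0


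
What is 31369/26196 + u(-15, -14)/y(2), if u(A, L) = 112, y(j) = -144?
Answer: 32983/78588 ≈ 0.41969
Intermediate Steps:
31369/26196 + u(-15, -14)/y(2) = 31369/26196 + 112/(-144) = 31369*(1/26196) + 112*(-1/144) = 31369/26196 - 7/9 = 32983/78588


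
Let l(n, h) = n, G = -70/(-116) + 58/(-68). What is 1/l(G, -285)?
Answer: -493/123 ≈ -4.0081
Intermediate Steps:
G = -123/493 (G = -70*(-1/116) + 58*(-1/68) = 35/58 - 29/34 = -123/493 ≈ -0.24949)
1/l(G, -285) = 1/(-123/493) = -493/123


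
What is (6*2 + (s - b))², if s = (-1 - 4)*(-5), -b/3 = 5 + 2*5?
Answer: 6724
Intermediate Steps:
b = -45 (b = -3*(5 + 2*5) = -3*(5 + 10) = -3*15 = -45)
s = 25 (s = -5*(-5) = 25)
(6*2 + (s - b))² = (6*2 + (25 - 1*(-45)))² = (12 + (25 + 45))² = (12 + 70)² = 82² = 6724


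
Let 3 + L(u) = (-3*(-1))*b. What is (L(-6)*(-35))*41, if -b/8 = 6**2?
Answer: 1244145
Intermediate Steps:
b = -288 (b = -8*6**2 = -8*36 = -288)
L(u) = -867 (L(u) = -3 - 3*(-1)*(-288) = -3 + 3*(-288) = -3 - 864 = -867)
(L(-6)*(-35))*41 = -867*(-35)*41 = 30345*41 = 1244145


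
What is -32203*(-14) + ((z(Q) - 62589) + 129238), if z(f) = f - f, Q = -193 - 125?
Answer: 517491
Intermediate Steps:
Q = -318
z(f) = 0
-32203*(-14) + ((z(Q) - 62589) + 129238) = -32203*(-14) + ((0 - 62589) + 129238) = 450842 + (-62589 + 129238) = 450842 + 66649 = 517491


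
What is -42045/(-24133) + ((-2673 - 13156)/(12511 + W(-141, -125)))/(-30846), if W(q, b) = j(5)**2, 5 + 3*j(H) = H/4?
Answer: 129825403477091/74515464655059 ≈ 1.7423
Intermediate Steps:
j(H) = -5/3 + H/12 (j(H) = -5/3 + (H/4)/3 = -5/3 + H/12)
W(q, b) = 25/16 (W(q, b) = (-5/3 + (1/12)*5)**2 = (-5/3 + 5/12)**2 = (-5/4)**2 = 25/16)
-42045/(-24133) + ((-2673 - 13156)/(12511 + W(-141, -125)))/(-30846) = -42045/(-24133) + ((-2673 - 13156)/(12511 + 25/16))/(-30846) = -42045*(-1/24133) - 15829/200201/16*(-1/30846) = 42045/24133 - 15829*16/200201*(-1/30846) = 42045/24133 - 253264/200201*(-1/30846) = 42045/24133 + 126632/3087700023 = 129825403477091/74515464655059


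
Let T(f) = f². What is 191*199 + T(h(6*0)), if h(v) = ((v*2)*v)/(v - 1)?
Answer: 38009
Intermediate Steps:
h(v) = 2*v²/(-1 + v) (h(v) = ((2*v)*v)/(-1 + v) = (2*v²)/(-1 + v) = 2*v²/(-1 + v))
191*199 + T(h(6*0)) = 191*199 + (2*(6*0)²/(-1 + 6*0))² = 38009 + (2*0²/(-1 + 0))² = 38009 + (2*0/(-1))² = 38009 + (2*0*(-1))² = 38009 + 0² = 38009 + 0 = 38009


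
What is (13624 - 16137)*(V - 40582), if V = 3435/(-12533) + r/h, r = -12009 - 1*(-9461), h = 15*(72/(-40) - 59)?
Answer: 291399535469651/2857524 ≈ 1.0198e+8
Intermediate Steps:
h = -912 (h = 15*(72*(-1/40) - 59) = 15*(-9/5 - 59) = 15*(-304/5) = -912)
r = -2548 (r = -12009 + 9461 = -2548)
V = 7200341/2857524 (V = 3435/(-12533) - 2548/(-912) = 3435*(-1/12533) - 2548*(-1/912) = -3435/12533 + 637/228 = 7200341/2857524 ≈ 2.5198)
(13624 - 16137)*(V - 40582) = (13624 - 16137)*(7200341/2857524 - 40582) = -2513*(-115956838627/2857524) = 291399535469651/2857524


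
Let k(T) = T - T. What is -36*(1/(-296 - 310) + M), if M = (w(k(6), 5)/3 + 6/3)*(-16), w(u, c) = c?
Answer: 213318/101 ≈ 2112.1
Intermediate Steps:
k(T) = 0
M = -176/3 (M = (5/3 + 6/3)*(-16) = (5*(⅓) + 6*(⅓))*(-16) = (5/3 + 2)*(-16) = (11/3)*(-16) = -176/3 ≈ -58.667)
-36*(1/(-296 - 310) + M) = -36*(1/(-296 - 310) - 176/3) = -36*(1/(-606) - 176/3) = -36*(-1/606 - 176/3) = -36*(-11851/202) = 213318/101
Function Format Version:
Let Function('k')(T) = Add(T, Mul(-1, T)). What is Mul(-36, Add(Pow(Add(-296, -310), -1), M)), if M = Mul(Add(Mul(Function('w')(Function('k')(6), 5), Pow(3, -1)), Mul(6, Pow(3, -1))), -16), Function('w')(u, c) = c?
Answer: Rational(213318, 101) ≈ 2112.1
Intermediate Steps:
Function('k')(T) = 0
M = Rational(-176, 3) (M = Mul(Add(Mul(5, Pow(3, -1)), Mul(6, Pow(3, -1))), -16) = Mul(Add(Mul(5, Rational(1, 3)), Mul(6, Rational(1, 3))), -16) = Mul(Add(Rational(5, 3), 2), -16) = Mul(Rational(11, 3), -16) = Rational(-176, 3) ≈ -58.667)
Mul(-36, Add(Pow(Add(-296, -310), -1), M)) = Mul(-36, Add(Pow(Add(-296, -310), -1), Rational(-176, 3))) = Mul(-36, Add(Pow(-606, -1), Rational(-176, 3))) = Mul(-36, Add(Rational(-1, 606), Rational(-176, 3))) = Mul(-36, Rational(-11851, 202)) = Rational(213318, 101)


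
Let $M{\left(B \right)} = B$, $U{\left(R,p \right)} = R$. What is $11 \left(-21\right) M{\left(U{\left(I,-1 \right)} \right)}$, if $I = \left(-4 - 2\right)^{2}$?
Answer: $-8316$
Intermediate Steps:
$I = 36$ ($I = \left(-6\right)^{2} = 36$)
$11 \left(-21\right) M{\left(U{\left(I,-1 \right)} \right)} = 11 \left(-21\right) 36 = \left(-231\right) 36 = -8316$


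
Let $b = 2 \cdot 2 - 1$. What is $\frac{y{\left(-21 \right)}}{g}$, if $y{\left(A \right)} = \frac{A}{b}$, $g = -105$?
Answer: $\frac{1}{15} \approx 0.066667$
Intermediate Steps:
$b = 3$ ($b = 4 - 1 = 3$)
$y{\left(A \right)} = \frac{A}{3}$
$\frac{y{\left(-21 \right)}}{g} = \frac{\frac{1}{3} \left(-21\right)}{-105} = \left(-7\right) \left(- \frac{1}{105}\right) = \frac{1}{15}$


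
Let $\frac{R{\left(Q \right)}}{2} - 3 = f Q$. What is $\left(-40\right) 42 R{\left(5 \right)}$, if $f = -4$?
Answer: $57120$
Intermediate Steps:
$R{\left(Q \right)} = 6 - 8 Q$ ($R{\left(Q \right)} = 6 + 2 \left(- 4 Q\right) = 6 - 8 Q$)
$\left(-40\right) 42 R{\left(5 \right)} = \left(-40\right) 42 \left(6 - 40\right) = - 1680 \left(6 - 40\right) = \left(-1680\right) \left(-34\right) = 57120$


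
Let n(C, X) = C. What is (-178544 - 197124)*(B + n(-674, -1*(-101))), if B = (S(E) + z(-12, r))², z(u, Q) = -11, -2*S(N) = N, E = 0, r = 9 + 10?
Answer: 207744404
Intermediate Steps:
r = 19
S(N) = -N/2
B = 121 (B = (-½*0 - 11)² = (0 - 11)² = (-11)² = 121)
(-178544 - 197124)*(B + n(-674, -1*(-101))) = (-178544 - 197124)*(121 - 674) = -375668*(-553) = 207744404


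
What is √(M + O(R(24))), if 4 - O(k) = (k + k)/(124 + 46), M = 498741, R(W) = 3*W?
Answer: √3603426505/85 ≈ 706.22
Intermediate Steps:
O(k) = 4 - k/85 (O(k) = 4 - (k + k)/(124 + 46) = 4 - 2*k/170 = 4 - k/85)
√(M + O(R(24))) = √(498741 + (4 - 3*24/85)) = √(498741 + (4 - 1/85*72)) = √(498741 + (4 - 72/85)) = √(498741 + 268/85) = √(42393253/85) = √3603426505/85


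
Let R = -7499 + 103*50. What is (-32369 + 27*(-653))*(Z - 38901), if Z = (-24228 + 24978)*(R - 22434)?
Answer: 931307550000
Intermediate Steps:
R = -2349 (R = -7499 + 5150 = -2349)
Z = -18587250 (Z = (-24228 + 24978)*(-2349 - 22434) = 750*(-24783) = -18587250)
(-32369 + 27*(-653))*(Z - 38901) = (-32369 + 27*(-653))*(-18587250 - 38901) = (-32369 - 17631)*(-18626151) = -50000*(-18626151) = 931307550000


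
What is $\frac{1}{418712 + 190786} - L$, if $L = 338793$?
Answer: $- \frac{206493655913}{609498} \approx -3.3879 \cdot 10^{5}$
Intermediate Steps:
$\frac{1}{418712 + 190786} - L = \frac{1}{418712 + 190786} - 338793 = \frac{1}{609498} - 338793 = - \frac{206493655913}{609498}$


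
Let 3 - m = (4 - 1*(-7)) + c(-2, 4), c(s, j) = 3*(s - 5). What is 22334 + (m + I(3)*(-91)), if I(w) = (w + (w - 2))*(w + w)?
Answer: 20163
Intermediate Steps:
c(s, j) = -15 + 3*s (c(s, j) = 3*(-5 + s) = -15 + 3*s)
I(w) = 2*w*(-2 + 2*w) (I(w) = (w + (-2 + w))*(2*w) = (-2 + 2*w)*(2*w) = 2*w*(-2 + 2*w))
m = 13 (m = 3 - ((4 - 1*(-7)) + (-15 + 3*(-2))) = 3 - ((4 + 7) + (-15 - 6)) = 3 - (11 - 21) = 3 - 1*(-10) = 3 + 10 = 13)
22334 + (m + I(3)*(-91)) = 22334 + (13 + (4*3*(-1 + 3))*(-91)) = 22334 + (13 + (4*3*2)*(-91)) = 22334 + (13 + 24*(-91)) = 22334 + (13 - 2184) = 22334 - 2171 = 20163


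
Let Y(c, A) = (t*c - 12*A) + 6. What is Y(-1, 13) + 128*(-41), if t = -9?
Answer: -5389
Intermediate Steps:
Y(c, A) = 6 - 12*A - 9*c (Y(c, A) = (-9*c - 12*A) + 6 = (-12*A - 9*c) + 6 = 6 - 12*A - 9*c)
Y(-1, 13) + 128*(-41) = (6 - 12*13 - 9*(-1)) + 128*(-41) = (6 - 156 + 9) - 5248 = -141 - 5248 = -5389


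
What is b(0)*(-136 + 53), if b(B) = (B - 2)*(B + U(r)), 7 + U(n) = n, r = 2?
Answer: -830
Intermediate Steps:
U(n) = -7 + n
b(B) = (-5 + B)*(-2 + B) (b(B) = (B - 2)*(B + (-7 + 2)) = (-2 + B)*(B - 5) = (-2 + B)*(-5 + B) = (-5 + B)*(-2 + B))
b(0)*(-136 + 53) = (10 + 0² - 7*0)*(-136 + 53) = (10 + 0 + 0)*(-83) = 10*(-83) = -830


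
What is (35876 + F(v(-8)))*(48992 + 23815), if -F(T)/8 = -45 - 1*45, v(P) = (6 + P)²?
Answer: 2664444972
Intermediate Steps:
F(T) = 720 (F(T) = -8*(-45 - 1*45) = -8*(-45 - 45) = -8*(-90) = 720)
(35876 + F(v(-8)))*(48992 + 23815) = (35876 + 720)*(48992 + 23815) = 36596*72807 = 2664444972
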